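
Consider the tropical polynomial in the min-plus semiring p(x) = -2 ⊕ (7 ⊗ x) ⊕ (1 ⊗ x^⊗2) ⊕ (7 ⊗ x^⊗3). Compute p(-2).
p(-2) = -3

A tropical monomial a ⊗ x^⊗i evaluates to a + i · x. Evaluating each term at x = -2:
  Term 0 contributes -2 + 0 · -2 = -2
  Term 1 contributes 7 + 1 · -2 = 5
  Term 2 contributes 1 + 2 · -2 = -3
  Term 3 contributes 7 + 3 · -2 = 1
p(-2) = ⊕ of these = min[-2, 5, -3, 1] = -3.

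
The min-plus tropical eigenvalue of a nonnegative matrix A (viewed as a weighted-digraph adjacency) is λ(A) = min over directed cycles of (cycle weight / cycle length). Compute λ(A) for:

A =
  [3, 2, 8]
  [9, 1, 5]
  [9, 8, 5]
λ(A) = 1

Enumerate directed cycles and compute their means (weight / length). Sample:
  cycle 0 → 0: weight = 3, length = 1, mean = 3/1 ≈ 3.000
  cycle 1 → 1: weight = 1, length = 1, mean = 1/1 ≈ 1.000
  cycle 2 → 2: weight = 5, length = 1, mean = 5/1 ≈ 5.000
  cycle 0 → 1 → 0: weight = 11, length = 2, mean = 11/2 ≈ 5.500
  cycle 0 → 2 → 0: weight = 17, length = 2, mean = 17/2 ≈ 8.500
  cycle 1 → 0 → 1: weight = 11, length = 2, mean = 11/2 ≈ 5.500
Minimum mean = 1.000, attained e.g. along the cycle 1 → 1 with weight 1 and length 1. So λ(A) = 1/1 = 1.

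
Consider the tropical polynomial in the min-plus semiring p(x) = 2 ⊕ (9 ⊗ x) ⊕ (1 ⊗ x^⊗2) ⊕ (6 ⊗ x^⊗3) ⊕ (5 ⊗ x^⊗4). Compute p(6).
p(6) = 2

A tropical monomial a ⊗ x^⊗i evaluates to a + i · x. Evaluating each term at x = 6:
  Term 0 contributes 2 + 0 · 6 = 2
  Term 1 contributes 9 + 1 · 6 = 15
  Term 2 contributes 1 + 2 · 6 = 13
  Term 3 contributes 6 + 3 · 6 = 24
  Term 4 contributes 5 + 4 · 6 = 29
p(6) = ⊕ of these = min[2, 15, 13, 24, 29] = 2.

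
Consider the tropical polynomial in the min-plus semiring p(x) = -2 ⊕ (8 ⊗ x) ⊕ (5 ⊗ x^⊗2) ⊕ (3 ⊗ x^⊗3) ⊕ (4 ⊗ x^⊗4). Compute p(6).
p(6) = -2

A tropical monomial a ⊗ x^⊗i evaluates to a + i · x. Evaluating each term at x = 6:
  Term 0 contributes -2 + 0 · 6 = -2
  Term 1 contributes 8 + 1 · 6 = 14
  Term 2 contributes 5 + 2 · 6 = 17
  Term 3 contributes 3 + 3 · 6 = 21
  Term 4 contributes 4 + 4 · 6 = 28
p(6) = ⊕ of these = min[-2, 14, 17, 21, 28] = -2.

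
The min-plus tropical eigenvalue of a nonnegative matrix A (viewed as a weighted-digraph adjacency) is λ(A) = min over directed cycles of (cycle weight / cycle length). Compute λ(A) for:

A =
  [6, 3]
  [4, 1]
λ(A) = 1

Enumerate directed cycles and compute their means (weight / length). Sample:
  cycle 0 → 0: weight = 6, length = 1, mean = 6/1 ≈ 6.000
  cycle 1 → 1: weight = 1, length = 1, mean = 1/1 ≈ 1.000
  cycle 0 → 1 → 0: weight = 7, length = 2, mean = 7/2 ≈ 3.500
  cycle 1 → 0 → 1: weight = 7, length = 2, mean = 7/2 ≈ 3.500
Minimum mean = 1.000, attained e.g. along the cycle 1 → 1 with weight 1 and length 1. So λ(A) = 1/1 = 1.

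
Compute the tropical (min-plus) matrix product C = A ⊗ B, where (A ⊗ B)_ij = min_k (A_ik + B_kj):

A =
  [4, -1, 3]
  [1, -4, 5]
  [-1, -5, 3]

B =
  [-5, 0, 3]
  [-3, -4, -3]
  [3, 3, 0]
A ⊗ B =
  [-4, -5, -4]
  [-7, -8, -7]
  [-8, -9, -8]

Apply the min-plus product entry-by-entry:
  C[0][0] = min over k of (A[0][0] + B[0][0] = 4 + -5 = -1, A[0][1] + B[1][0] = -1 + -3 = -4, A[0][2] + B[2][0] = 3 + 3 = 6) = -4 (attained at k = 1)
  C[0][1] = min over k of (A[0][0] + B[0][1] = 4 + 0 = 4, A[0][1] + B[1][1] = -1 + -4 = -5, A[0][2] + B[2][1] = 3 + 3 = 6) = -5 (attained at k = 1)
  C[0][2] = min over k of (A[0][0] + B[0][2] = 4 + 3 = 7, A[0][1] + B[1][2] = -1 + -3 = -4, A[0][2] + B[2][2] = 3 + 0 = 3) = -4 (attained at k = 1)
  C[1][0] = min over k of (A[1][0] + B[0][0] = 1 + -5 = -4, A[1][1] + B[1][0] = -4 + -3 = -7, A[1][2] + B[2][0] = 5 + 3 = 8) = -7 (attained at k = 1)
  C[1][1] = min over k of (A[1][0] + B[0][1] = 1 + 0 = 1, A[1][1] + B[1][1] = -4 + -4 = -8, A[1][2] + B[2][1] = 5 + 3 = 8) = -8 (attained at k = 1)
  C[1][2] = min over k of (A[1][0] + B[0][2] = 1 + 3 = 4, A[1][1] + B[1][2] = -4 + -3 = -7, A[1][2] + B[2][2] = 5 + 0 = 5) = -7 (attained at k = 1)
  C[2][0] = min over k of (A[2][0] + B[0][0] = -1 + -5 = -6, A[2][1] + B[1][0] = -5 + -3 = -8, A[2][2] + B[2][0] = 3 + 3 = 6) = -8 (attained at k = 1)
  C[2][1] = min over k of (A[2][0] + B[0][1] = -1 + 0 = -1, A[2][1] + B[1][1] = -5 + -4 = -9, A[2][2] + B[2][1] = 3 + 3 = 6) = -9 (attained at k = 1)
  C[2][2] = min over k of (A[2][0] + B[0][2] = -1 + 3 = 2, A[2][1] + B[1][2] = -5 + -3 = -8, A[2][2] + B[2][2] = 3 + 0 = 3) = -8 (attained at k = 1)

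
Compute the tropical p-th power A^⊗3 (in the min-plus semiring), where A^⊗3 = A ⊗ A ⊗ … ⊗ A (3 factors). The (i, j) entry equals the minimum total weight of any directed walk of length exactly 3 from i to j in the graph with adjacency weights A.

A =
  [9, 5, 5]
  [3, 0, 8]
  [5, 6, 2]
A^⊗3 =
  [8, 5, 9]
  [3, 0, 8]
  [9, 6, 6]

Each entry (A^⊗3)_ij equals the minimum over all length-3 walks i = v_0 → v_1 → … → v_3 = j of Σ_t A[v_t][v_{t+1}]. For example, for (i, j) = (0, 2) we minimise over 9 possible intermediate vertex sequences; the minimum is 9, attained along the walk 0 → 2 → 2 → 2.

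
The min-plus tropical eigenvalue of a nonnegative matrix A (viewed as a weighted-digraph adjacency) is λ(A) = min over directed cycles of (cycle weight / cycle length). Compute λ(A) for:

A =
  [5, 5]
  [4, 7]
λ(A) = 9/2

Enumerate directed cycles and compute their means (weight / length). Sample:
  cycle 0 → 0: weight = 5, length = 1, mean = 5/1 ≈ 5.000
  cycle 1 → 1: weight = 7, length = 1, mean = 7/1 ≈ 7.000
  cycle 0 → 1 → 0: weight = 9, length = 2, mean = 9/2 ≈ 4.500
  cycle 1 → 0 → 1: weight = 9, length = 2, mean = 9/2 ≈ 4.500
Minimum mean = 4.500, attained e.g. along the cycle 0 → 1 → 0 with weight 9 and length 2. So λ(A) = 9/2 = 9/2.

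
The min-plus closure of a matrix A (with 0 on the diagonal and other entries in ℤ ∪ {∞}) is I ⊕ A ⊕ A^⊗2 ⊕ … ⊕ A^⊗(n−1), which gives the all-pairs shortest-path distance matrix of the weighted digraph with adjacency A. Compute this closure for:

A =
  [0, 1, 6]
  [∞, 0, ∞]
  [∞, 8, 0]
Closure =
  [0, 1, 6]
  [∞, 0, ∞]
  [∞, 8, 0]

This is the Floyd-Warshall all-pairs shortest-path computation. For each intermediate vertex k = 0, 1, …, 2, update dist[i][j] ← min(dist[i][j], dist[i][k] + dist[k][j]). The final matrix gives, for each (i, j), the minimum total weight of any directed path from i to j (possibly empty when i = j).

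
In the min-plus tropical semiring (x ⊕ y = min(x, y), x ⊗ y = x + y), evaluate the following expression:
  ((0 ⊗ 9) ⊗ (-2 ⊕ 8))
((0 ⊗ 9) ⊗ (-2 ⊕ 8)) = 7

Expand innermost to outermost. Recall ⊕ takes the minimum of its arguments and ⊗ takes their sum. Working out the expression ((0 ⊗ 9) ⊗ (-2 ⊕ 8)) gives 7.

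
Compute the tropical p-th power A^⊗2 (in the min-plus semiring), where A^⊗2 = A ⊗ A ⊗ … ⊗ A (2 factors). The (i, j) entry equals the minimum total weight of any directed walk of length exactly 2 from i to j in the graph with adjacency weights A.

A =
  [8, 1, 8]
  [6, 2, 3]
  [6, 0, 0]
A^⊗2 =
  [7, 3, 4]
  [8, 3, 3]
  [6, 0, 0]

Each entry (A^⊗2)_ij equals the minimum over all length-2 walks i = v_0 → v_1 → … → v_2 = j of Σ_t A[v_t][v_{t+1}]. For example, for (i, j) = (0, 2) we minimise over 3 possible intermediate vertex sequences; the minimum is 4, attained along the walk 0 → 1 → 2.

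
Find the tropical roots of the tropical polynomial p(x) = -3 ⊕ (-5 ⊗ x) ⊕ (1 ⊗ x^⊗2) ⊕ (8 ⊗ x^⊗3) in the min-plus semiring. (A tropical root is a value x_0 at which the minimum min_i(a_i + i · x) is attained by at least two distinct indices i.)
Roots: {-7, -6, 2}

Each tropical root is a break point of the lower envelope of the lines y = a_i + i · x (there are 4 lines, with slopes 0, 1, ..., 3). Only the lines that attain the minimum somewhere contribute to roots; other lines are dominated. Here the surviving (envelope) indices are i = 3, i = 2, i = 1, i = 0.
Intersections between consecutive envelope lines give the roots: for adjacent envelope indices i < j the intersection is x = (a_i − a_j) / (j − i). Reading off the sorted break points: {-7, -6, 2}.
Verification: at each break x_0, at least two indices attain the minimum of min_i(a_i + i · x_0).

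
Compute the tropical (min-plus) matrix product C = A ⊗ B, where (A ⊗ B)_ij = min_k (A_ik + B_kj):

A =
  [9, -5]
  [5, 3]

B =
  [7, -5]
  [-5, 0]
A ⊗ B =
  [-10, -5]
  [-2, 0]

Apply the min-plus product entry-by-entry:
  C[0][0] = min over k of (A[0][0] + B[0][0] = 9 + 7 = 16, A[0][1] + B[1][0] = -5 + -5 = -10) = -10 (attained at k = 1)
  C[0][1] = min over k of (A[0][0] + B[0][1] = 9 + -5 = 4, A[0][1] + B[1][1] = -5 + 0 = -5) = -5 (attained at k = 1)
  C[1][0] = min over k of (A[1][0] + B[0][0] = 5 + 7 = 12, A[1][1] + B[1][0] = 3 + -5 = -2) = -2 (attained at k = 1)
  C[1][1] = min over k of (A[1][0] + B[0][1] = 5 + -5 = 0, A[1][1] + B[1][1] = 3 + 0 = 3) = 0 (attained at k = 0)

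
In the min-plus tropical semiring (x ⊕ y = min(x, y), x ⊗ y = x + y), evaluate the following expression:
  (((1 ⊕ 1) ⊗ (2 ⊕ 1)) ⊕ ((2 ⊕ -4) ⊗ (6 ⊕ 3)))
(((1 ⊕ 1) ⊗ (2 ⊕ 1)) ⊕ ((2 ⊕ -4) ⊗ (6 ⊕ 3))) = -1

Expand innermost to outermost. Recall ⊕ takes the minimum of its arguments and ⊗ takes their sum. Working out the expression (((1 ⊕ 1) ⊗ (2 ⊕ 1)) ⊕ ((2 ⊕ -4) ⊗ (6 ⊕ 3))) gives -1.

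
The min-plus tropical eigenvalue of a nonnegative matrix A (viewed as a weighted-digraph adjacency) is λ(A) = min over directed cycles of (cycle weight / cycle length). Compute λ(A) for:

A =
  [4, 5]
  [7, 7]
λ(A) = 4

Enumerate directed cycles and compute their means (weight / length). Sample:
  cycle 0 → 0: weight = 4, length = 1, mean = 4/1 ≈ 4.000
  cycle 1 → 1: weight = 7, length = 1, mean = 7/1 ≈ 7.000
  cycle 0 → 1 → 0: weight = 12, length = 2, mean = 12/2 ≈ 6.000
  cycle 1 → 0 → 1: weight = 12, length = 2, mean = 12/2 ≈ 6.000
Minimum mean = 4.000, attained e.g. along the cycle 0 → 0 with weight 4 and length 1. So λ(A) = 4/1 = 4.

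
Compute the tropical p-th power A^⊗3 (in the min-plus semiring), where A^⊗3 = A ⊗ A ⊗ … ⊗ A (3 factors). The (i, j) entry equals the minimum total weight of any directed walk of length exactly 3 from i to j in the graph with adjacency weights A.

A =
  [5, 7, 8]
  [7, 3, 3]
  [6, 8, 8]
A^⊗3 =
  [15, 13, 13]
  [12, 9, 9]
  [16, 14, 14]

Each entry (A^⊗3)_ij equals the minimum over all length-3 walks i = v_0 → v_1 → … → v_3 = j of Σ_t A[v_t][v_{t+1}]. For example, for (i, j) = (0, 2) we minimise over 9 possible intermediate vertex sequences; the minimum is 13, attained along the walk 0 → 1 → 1 → 2.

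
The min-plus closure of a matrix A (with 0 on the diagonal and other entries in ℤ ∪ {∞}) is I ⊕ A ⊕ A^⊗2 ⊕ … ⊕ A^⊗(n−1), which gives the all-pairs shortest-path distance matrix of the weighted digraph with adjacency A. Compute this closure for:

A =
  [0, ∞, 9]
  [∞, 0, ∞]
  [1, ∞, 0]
Closure =
  [0, ∞, 9]
  [∞, 0, ∞]
  [1, ∞, 0]

This is the Floyd-Warshall all-pairs shortest-path computation. For each intermediate vertex k = 0, 1, …, 2, update dist[i][j] ← min(dist[i][j], dist[i][k] + dist[k][j]). The final matrix gives, for each (i, j), the minimum total weight of any directed path from i to j (possibly empty when i = j).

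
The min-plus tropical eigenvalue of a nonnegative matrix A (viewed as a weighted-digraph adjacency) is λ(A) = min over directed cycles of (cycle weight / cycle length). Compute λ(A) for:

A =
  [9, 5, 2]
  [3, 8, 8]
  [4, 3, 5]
λ(A) = 8/3

Enumerate directed cycles and compute their means (weight / length). Sample:
  cycle 0 → 0: weight = 9, length = 1, mean = 9/1 ≈ 9.000
  cycle 1 → 1: weight = 8, length = 1, mean = 8/1 ≈ 8.000
  cycle 2 → 2: weight = 5, length = 1, mean = 5/1 ≈ 5.000
  cycle 0 → 1 → 0: weight = 8, length = 2, mean = 8/2 ≈ 4.000
  cycle 0 → 2 → 0: weight = 6, length = 2, mean = 6/2 ≈ 3.000
  cycle 1 → 0 → 1: weight = 8, length = 2, mean = 8/2 ≈ 4.000
Minimum mean = 2.667, attained e.g. along the cycle 0 → 2 → 1 → 0 with weight 8 and length 3. So λ(A) = 8/3 = 8/3.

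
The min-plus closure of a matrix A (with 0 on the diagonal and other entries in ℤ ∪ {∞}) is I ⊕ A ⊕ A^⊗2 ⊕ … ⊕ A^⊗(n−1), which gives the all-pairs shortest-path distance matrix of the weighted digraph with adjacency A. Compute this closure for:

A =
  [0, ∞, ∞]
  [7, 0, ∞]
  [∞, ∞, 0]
Closure =
  [0, ∞, ∞]
  [7, 0, ∞]
  [∞, ∞, 0]

This is the Floyd-Warshall all-pairs shortest-path computation. For each intermediate vertex k = 0, 1, …, 2, update dist[i][j] ← min(dist[i][j], dist[i][k] + dist[k][j]). The final matrix gives, for each (i, j), the minimum total weight of any directed path from i to j (possibly empty when i = j).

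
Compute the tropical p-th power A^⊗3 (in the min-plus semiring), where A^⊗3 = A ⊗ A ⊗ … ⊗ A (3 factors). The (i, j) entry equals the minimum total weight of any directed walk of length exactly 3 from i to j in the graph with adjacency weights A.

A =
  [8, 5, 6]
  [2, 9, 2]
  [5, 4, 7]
A^⊗3 =
  [12, 11, 12]
  [8, 12, 8]
  [11, 10, 12]

Each entry (A^⊗3)_ij equals the minimum over all length-3 walks i = v_0 → v_1 → … → v_3 = j of Σ_t A[v_t][v_{t+1}]. For example, for (i, j) = (0, 2) we minimise over 9 possible intermediate vertex sequences; the minimum is 12, attained along the walk 0 → 2 → 1 → 2.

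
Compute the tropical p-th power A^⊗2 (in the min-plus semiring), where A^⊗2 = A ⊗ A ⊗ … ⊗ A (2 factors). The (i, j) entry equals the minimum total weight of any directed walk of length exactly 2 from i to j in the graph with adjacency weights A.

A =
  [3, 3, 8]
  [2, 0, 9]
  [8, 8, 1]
A^⊗2 =
  [5, 3, 9]
  [2, 0, 9]
  [9, 8, 2]

Each entry (A^⊗2)_ij equals the minimum over all length-2 walks i = v_0 → v_1 → … → v_2 = j of Σ_t A[v_t][v_{t+1}]. For example, for (i, j) = (0, 2) we minimise over 3 possible intermediate vertex sequences; the minimum is 9, attained along the walk 0 → 2 → 2.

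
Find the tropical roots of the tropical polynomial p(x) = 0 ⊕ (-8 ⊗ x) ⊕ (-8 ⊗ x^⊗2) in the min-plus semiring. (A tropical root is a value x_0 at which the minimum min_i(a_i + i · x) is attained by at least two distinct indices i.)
Roots: {0, 8}

Each tropical root is a break point of the lower envelope of the lines y = a_i + i · x (there are 3 lines, with slopes 0, 1, ..., 2). Only the lines that attain the minimum somewhere contribute to roots; other lines are dominated. Here the surviving (envelope) indices are i = 2, i = 1, i = 0.
Intersections between consecutive envelope lines give the roots: for adjacent envelope indices i < j the intersection is x = (a_i − a_j) / (j − i). Reading off the sorted break points: {0, 8}.
Verification: at each break x_0, at least two indices attain the minimum of min_i(a_i + i · x_0).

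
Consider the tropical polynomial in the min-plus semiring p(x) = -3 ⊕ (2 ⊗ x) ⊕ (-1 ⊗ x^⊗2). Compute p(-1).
p(-1) = -3

A tropical monomial a ⊗ x^⊗i evaluates to a + i · x. Evaluating each term at x = -1:
  Term 0 contributes -3 + 0 · -1 = -3
  Term 1 contributes 2 + 1 · -1 = 1
  Term 2 contributes -1 + 2 · -1 = -3
p(-1) = ⊕ of these = min[-3, 1, -3] = -3.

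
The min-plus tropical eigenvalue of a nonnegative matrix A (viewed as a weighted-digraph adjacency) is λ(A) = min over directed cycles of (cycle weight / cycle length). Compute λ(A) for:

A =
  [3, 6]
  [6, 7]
λ(A) = 3

Enumerate directed cycles and compute their means (weight / length). Sample:
  cycle 0 → 0: weight = 3, length = 1, mean = 3/1 ≈ 3.000
  cycle 1 → 1: weight = 7, length = 1, mean = 7/1 ≈ 7.000
  cycle 0 → 1 → 0: weight = 12, length = 2, mean = 12/2 ≈ 6.000
  cycle 1 → 0 → 1: weight = 12, length = 2, mean = 12/2 ≈ 6.000
Minimum mean = 3.000, attained e.g. along the cycle 0 → 0 with weight 3 and length 1. So λ(A) = 3/1 = 3.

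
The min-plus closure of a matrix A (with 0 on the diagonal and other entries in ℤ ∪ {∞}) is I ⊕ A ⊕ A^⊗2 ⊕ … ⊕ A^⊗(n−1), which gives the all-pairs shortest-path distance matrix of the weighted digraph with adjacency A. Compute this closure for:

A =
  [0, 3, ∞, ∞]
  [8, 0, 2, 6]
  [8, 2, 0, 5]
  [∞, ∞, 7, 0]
Closure =
  [0, 3, 5, 9]
  [8, 0, 2, 6]
  [8, 2, 0, 5]
  [15, 9, 7, 0]

This is the Floyd-Warshall all-pairs shortest-path computation. For each intermediate vertex k = 0, 1, …, 3, update dist[i][j] ← min(dist[i][j], dist[i][k] + dist[k][j]). The final matrix gives, for each (i, j), the minimum total weight of any directed path from i to j (possibly empty when i = j).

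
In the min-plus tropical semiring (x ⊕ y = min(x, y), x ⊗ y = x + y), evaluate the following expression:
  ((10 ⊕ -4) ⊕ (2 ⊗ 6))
((10 ⊕ -4) ⊕ (2 ⊗ 6)) = -4

Expand innermost to outermost. Recall ⊕ takes the minimum of its arguments and ⊗ takes their sum. Working out the expression ((10 ⊕ -4) ⊕ (2 ⊗ 6)) gives -4.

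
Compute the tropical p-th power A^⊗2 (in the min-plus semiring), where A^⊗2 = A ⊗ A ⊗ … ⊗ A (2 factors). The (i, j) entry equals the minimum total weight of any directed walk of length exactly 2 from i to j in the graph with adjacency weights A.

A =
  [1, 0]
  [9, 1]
A^⊗2 =
  [2, 1]
  [10, 2]

Each entry (A^⊗2)_ij equals the minimum over all length-2 walks i = v_0 → v_1 → … → v_2 = j of Σ_t A[v_t][v_{t+1}]. For example, for (i, j) = (0, 1) we minimise over 2 possible intermediate vertex sequences; the minimum is 1, attained along the walk 0 → 0 → 1.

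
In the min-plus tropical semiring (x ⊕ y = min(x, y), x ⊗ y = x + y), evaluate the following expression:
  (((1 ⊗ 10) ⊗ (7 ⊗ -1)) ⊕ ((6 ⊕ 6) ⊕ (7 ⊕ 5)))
(((1 ⊗ 10) ⊗ (7 ⊗ -1)) ⊕ ((6 ⊕ 6) ⊕ (7 ⊕ 5))) = 5

Expand innermost to outermost. Recall ⊕ takes the minimum of its arguments and ⊗ takes their sum. Working out the expression (((1 ⊗ 10) ⊗ (7 ⊗ -1)) ⊕ ((6 ⊕ 6) ⊕ (7 ⊕ 5))) gives 5.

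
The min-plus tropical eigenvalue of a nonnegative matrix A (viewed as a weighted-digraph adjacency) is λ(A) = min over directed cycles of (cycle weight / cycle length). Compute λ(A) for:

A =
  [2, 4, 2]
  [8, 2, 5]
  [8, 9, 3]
λ(A) = 2

Enumerate directed cycles and compute their means (weight / length). Sample:
  cycle 0 → 0: weight = 2, length = 1, mean = 2/1 ≈ 2.000
  cycle 1 → 1: weight = 2, length = 1, mean = 2/1 ≈ 2.000
  cycle 2 → 2: weight = 3, length = 1, mean = 3/1 ≈ 3.000
  cycle 0 → 1 → 0: weight = 12, length = 2, mean = 12/2 ≈ 6.000
  cycle 0 → 2 → 0: weight = 10, length = 2, mean = 10/2 ≈ 5.000
  cycle 1 → 0 → 1: weight = 12, length = 2, mean = 12/2 ≈ 6.000
Minimum mean = 2.000, attained e.g. along the cycle 0 → 0 with weight 2 and length 1. So λ(A) = 2/1 = 2.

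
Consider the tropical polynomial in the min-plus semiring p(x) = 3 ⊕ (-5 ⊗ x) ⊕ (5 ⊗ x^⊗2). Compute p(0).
p(0) = -5

A tropical monomial a ⊗ x^⊗i evaluates to a + i · x. Evaluating each term at x = 0:
  Term 0 contributes 3 + 0 · 0 = 3
  Term 1 contributes -5 + 1 · 0 = -5
  Term 2 contributes 5 + 2 · 0 = 5
p(0) = ⊕ of these = min[3, -5, 5] = -5.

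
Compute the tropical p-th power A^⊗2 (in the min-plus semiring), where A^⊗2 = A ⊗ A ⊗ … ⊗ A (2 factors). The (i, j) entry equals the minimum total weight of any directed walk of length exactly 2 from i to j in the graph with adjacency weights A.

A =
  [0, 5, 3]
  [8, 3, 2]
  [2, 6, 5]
A^⊗2 =
  [0, 5, 3]
  [4, 6, 5]
  [2, 7, 5]

Each entry (A^⊗2)_ij equals the minimum over all length-2 walks i = v_0 → v_1 → … → v_2 = j of Σ_t A[v_t][v_{t+1}]. For example, for (i, j) = (0, 2) we minimise over 3 possible intermediate vertex sequences; the minimum is 3, attained along the walk 0 → 0 → 2.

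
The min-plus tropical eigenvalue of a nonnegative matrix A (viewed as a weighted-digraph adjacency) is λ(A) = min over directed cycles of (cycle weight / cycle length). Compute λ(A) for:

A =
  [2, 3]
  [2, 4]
λ(A) = 2

Enumerate directed cycles and compute their means (weight / length). Sample:
  cycle 0 → 0: weight = 2, length = 1, mean = 2/1 ≈ 2.000
  cycle 1 → 1: weight = 4, length = 1, mean = 4/1 ≈ 4.000
  cycle 0 → 1 → 0: weight = 5, length = 2, mean = 5/2 ≈ 2.500
  cycle 1 → 0 → 1: weight = 5, length = 2, mean = 5/2 ≈ 2.500
Minimum mean = 2.000, attained e.g. along the cycle 0 → 0 with weight 2 and length 1. So λ(A) = 2/1 = 2.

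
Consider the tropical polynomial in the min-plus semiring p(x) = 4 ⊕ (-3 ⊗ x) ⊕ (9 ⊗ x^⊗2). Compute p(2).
p(2) = -1

A tropical monomial a ⊗ x^⊗i evaluates to a + i · x. Evaluating each term at x = 2:
  Term 0 contributes 4 + 0 · 2 = 4
  Term 1 contributes -3 + 1 · 2 = -1
  Term 2 contributes 9 + 2 · 2 = 13
p(2) = ⊕ of these = min[4, -1, 13] = -1.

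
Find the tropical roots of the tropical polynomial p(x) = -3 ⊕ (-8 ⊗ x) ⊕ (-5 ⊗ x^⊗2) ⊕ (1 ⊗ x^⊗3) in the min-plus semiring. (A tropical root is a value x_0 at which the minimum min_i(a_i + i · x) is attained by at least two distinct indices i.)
Roots: {-6, -3, 5}

Each tropical root is a break point of the lower envelope of the lines y = a_i + i · x (there are 4 lines, with slopes 0, 1, ..., 3). Only the lines that attain the minimum somewhere contribute to roots; other lines are dominated. Here the surviving (envelope) indices are i = 3, i = 2, i = 1, i = 0.
Intersections between consecutive envelope lines give the roots: for adjacent envelope indices i < j the intersection is x = (a_i − a_j) / (j − i). Reading off the sorted break points: {-6, -3, 5}.
Verification: at each break x_0, at least two indices attain the minimum of min_i(a_i + i · x_0).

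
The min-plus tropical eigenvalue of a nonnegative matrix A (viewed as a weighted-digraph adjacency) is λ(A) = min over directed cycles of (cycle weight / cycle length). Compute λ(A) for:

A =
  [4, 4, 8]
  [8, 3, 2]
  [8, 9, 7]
λ(A) = 3

Enumerate directed cycles and compute their means (weight / length). Sample:
  cycle 0 → 0: weight = 4, length = 1, mean = 4/1 ≈ 4.000
  cycle 1 → 1: weight = 3, length = 1, mean = 3/1 ≈ 3.000
  cycle 2 → 2: weight = 7, length = 1, mean = 7/1 ≈ 7.000
  cycle 0 → 1 → 0: weight = 12, length = 2, mean = 12/2 ≈ 6.000
  cycle 0 → 2 → 0: weight = 16, length = 2, mean = 16/2 ≈ 8.000
  cycle 1 → 0 → 1: weight = 12, length = 2, mean = 12/2 ≈ 6.000
Minimum mean = 3.000, attained e.g. along the cycle 1 → 1 with weight 3 and length 1. So λ(A) = 3/1 = 3.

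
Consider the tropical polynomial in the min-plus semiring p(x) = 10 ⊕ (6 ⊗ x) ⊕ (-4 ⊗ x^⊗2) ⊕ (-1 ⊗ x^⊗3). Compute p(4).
p(4) = 4

A tropical monomial a ⊗ x^⊗i evaluates to a + i · x. Evaluating each term at x = 4:
  Term 0 contributes 10 + 0 · 4 = 10
  Term 1 contributes 6 + 1 · 4 = 10
  Term 2 contributes -4 + 2 · 4 = 4
  Term 3 contributes -1 + 3 · 4 = 11
p(4) = ⊕ of these = min[10, 10, 4, 11] = 4.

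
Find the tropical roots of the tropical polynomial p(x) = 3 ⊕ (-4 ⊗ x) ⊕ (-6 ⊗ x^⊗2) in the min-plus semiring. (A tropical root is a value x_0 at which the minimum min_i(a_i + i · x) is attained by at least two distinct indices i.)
Roots: {2, 7}

Each tropical root is a break point of the lower envelope of the lines y = a_i + i · x (there are 3 lines, with slopes 0, 1, ..., 2). Only the lines that attain the minimum somewhere contribute to roots; other lines are dominated. Here the surviving (envelope) indices are i = 2, i = 1, i = 0.
Intersections between consecutive envelope lines give the roots: for adjacent envelope indices i < j the intersection is x = (a_i − a_j) / (j − i). Reading off the sorted break points: {2, 7}.
Verification: at each break x_0, at least two indices attain the minimum of min_i(a_i + i · x_0).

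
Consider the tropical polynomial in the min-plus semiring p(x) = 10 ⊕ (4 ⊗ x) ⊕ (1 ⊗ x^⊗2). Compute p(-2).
p(-2) = -3

A tropical monomial a ⊗ x^⊗i evaluates to a + i · x. Evaluating each term at x = -2:
  Term 0 contributes 10 + 0 · -2 = 10
  Term 1 contributes 4 + 1 · -2 = 2
  Term 2 contributes 1 + 2 · -2 = -3
p(-2) = ⊕ of these = min[10, 2, -3] = -3.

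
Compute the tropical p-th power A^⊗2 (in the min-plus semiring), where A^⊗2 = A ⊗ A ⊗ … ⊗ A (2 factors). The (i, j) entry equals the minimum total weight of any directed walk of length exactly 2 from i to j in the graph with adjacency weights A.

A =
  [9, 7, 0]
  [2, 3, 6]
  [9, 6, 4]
A^⊗2 =
  [9, 6, 4]
  [5, 6, 2]
  [8, 9, 8]

Each entry (A^⊗2)_ij equals the minimum over all length-2 walks i = v_0 → v_1 → … → v_2 = j of Σ_t A[v_t][v_{t+1}]. For example, for (i, j) = (0, 2) we minimise over 3 possible intermediate vertex sequences; the minimum is 4, attained along the walk 0 → 2 → 2.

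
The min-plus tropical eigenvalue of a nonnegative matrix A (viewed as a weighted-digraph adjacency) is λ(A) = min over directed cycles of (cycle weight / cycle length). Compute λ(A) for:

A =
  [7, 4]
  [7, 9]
λ(A) = 11/2

Enumerate directed cycles and compute their means (weight / length). Sample:
  cycle 0 → 0: weight = 7, length = 1, mean = 7/1 ≈ 7.000
  cycle 1 → 1: weight = 9, length = 1, mean = 9/1 ≈ 9.000
  cycle 0 → 1 → 0: weight = 11, length = 2, mean = 11/2 ≈ 5.500
  cycle 1 → 0 → 1: weight = 11, length = 2, mean = 11/2 ≈ 5.500
Minimum mean = 5.500, attained e.g. along the cycle 0 → 1 → 0 with weight 11 and length 2. So λ(A) = 11/2 = 11/2.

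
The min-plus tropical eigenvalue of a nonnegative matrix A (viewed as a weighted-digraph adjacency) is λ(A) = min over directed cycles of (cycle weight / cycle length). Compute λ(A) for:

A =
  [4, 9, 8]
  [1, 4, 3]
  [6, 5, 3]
λ(A) = 3

Enumerate directed cycles and compute their means (weight / length). Sample:
  cycle 0 → 0: weight = 4, length = 1, mean = 4/1 ≈ 4.000
  cycle 1 → 1: weight = 4, length = 1, mean = 4/1 ≈ 4.000
  cycle 2 → 2: weight = 3, length = 1, mean = 3/1 ≈ 3.000
  cycle 0 → 1 → 0: weight = 10, length = 2, mean = 10/2 ≈ 5.000
  cycle 0 → 2 → 0: weight = 14, length = 2, mean = 14/2 ≈ 7.000
  cycle 1 → 0 → 1: weight = 10, length = 2, mean = 10/2 ≈ 5.000
Minimum mean = 3.000, attained e.g. along the cycle 2 → 2 with weight 3 and length 1. So λ(A) = 3/1 = 3.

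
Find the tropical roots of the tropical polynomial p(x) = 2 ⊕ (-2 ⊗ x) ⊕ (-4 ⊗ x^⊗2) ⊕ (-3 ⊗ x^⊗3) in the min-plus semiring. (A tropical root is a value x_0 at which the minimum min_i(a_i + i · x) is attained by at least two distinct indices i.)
Roots: {-1, 2, 4}

Each tropical root is a break point of the lower envelope of the lines y = a_i + i · x (there are 4 lines, with slopes 0, 1, ..., 3). Only the lines that attain the minimum somewhere contribute to roots; other lines are dominated. Here the surviving (envelope) indices are i = 3, i = 2, i = 1, i = 0.
Intersections between consecutive envelope lines give the roots: for adjacent envelope indices i < j the intersection is x = (a_i − a_j) / (j − i). Reading off the sorted break points: {-1, 2, 4}.
Verification: at each break x_0, at least two indices attain the minimum of min_i(a_i + i · x_0).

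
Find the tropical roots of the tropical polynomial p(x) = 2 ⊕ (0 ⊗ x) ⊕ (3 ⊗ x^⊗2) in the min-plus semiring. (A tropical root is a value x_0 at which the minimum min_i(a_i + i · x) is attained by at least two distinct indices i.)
Roots: {-3, 2}

Each tropical root is a break point of the lower envelope of the lines y = a_i + i · x (there are 3 lines, with slopes 0, 1, ..., 2). Only the lines that attain the minimum somewhere contribute to roots; other lines are dominated. Here the surviving (envelope) indices are i = 2, i = 1, i = 0.
Intersections between consecutive envelope lines give the roots: for adjacent envelope indices i < j the intersection is x = (a_i − a_j) / (j − i). Reading off the sorted break points: {-3, 2}.
Verification: at each break x_0, at least two indices attain the minimum of min_i(a_i + i · x_0).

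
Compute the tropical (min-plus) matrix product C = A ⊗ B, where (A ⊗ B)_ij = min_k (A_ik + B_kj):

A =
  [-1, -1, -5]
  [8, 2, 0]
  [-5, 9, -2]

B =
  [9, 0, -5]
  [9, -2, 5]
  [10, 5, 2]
A ⊗ B =
  [5, -3, -6]
  [10, 0, 2]
  [4, -5, -10]

Apply the min-plus product entry-by-entry:
  C[0][0] = min over k of (A[0][0] + B[0][0] = -1 + 9 = 8, A[0][1] + B[1][0] = -1 + 9 = 8, A[0][2] + B[2][0] = -5 + 10 = 5) = 5 (attained at k = 2)
  C[0][1] = min over k of (A[0][0] + B[0][1] = -1 + 0 = -1, A[0][1] + B[1][1] = -1 + -2 = -3, A[0][2] + B[2][1] = -5 + 5 = 0) = -3 (attained at k = 1)
  C[0][2] = min over k of (A[0][0] + B[0][2] = -1 + -5 = -6, A[0][1] + B[1][2] = -1 + 5 = 4, A[0][2] + B[2][2] = -5 + 2 = -3) = -6 (attained at k = 0)
  C[1][0] = min over k of (A[1][0] + B[0][0] = 8 + 9 = 17, A[1][1] + B[1][0] = 2 + 9 = 11, A[1][2] + B[2][0] = 0 + 10 = 10) = 10 (attained at k = 2)
  C[1][1] = min over k of (A[1][0] + B[0][1] = 8 + 0 = 8, A[1][1] + B[1][1] = 2 + -2 = 0, A[1][2] + B[2][1] = 0 + 5 = 5) = 0 (attained at k = 1)
  C[1][2] = min over k of (A[1][0] + B[0][2] = 8 + -5 = 3, A[1][1] + B[1][2] = 2 + 5 = 7, A[1][2] + B[2][2] = 0 + 2 = 2) = 2 (attained at k = 2)
  C[2][0] = min over k of (A[2][0] + B[0][0] = -5 + 9 = 4, A[2][1] + B[1][0] = 9 + 9 = 18, A[2][2] + B[2][0] = -2 + 10 = 8) = 4 (attained at k = 0)
  C[2][1] = min over k of (A[2][0] + B[0][1] = -5 + 0 = -5, A[2][1] + B[1][1] = 9 + -2 = 7, A[2][2] + B[2][1] = -2 + 5 = 3) = -5 (attained at k = 0)
  C[2][2] = min over k of (A[2][0] + B[0][2] = -5 + -5 = -10, A[2][1] + B[1][2] = 9 + 5 = 14, A[2][2] + B[2][2] = -2 + 2 = 0) = -10 (attained at k = 0)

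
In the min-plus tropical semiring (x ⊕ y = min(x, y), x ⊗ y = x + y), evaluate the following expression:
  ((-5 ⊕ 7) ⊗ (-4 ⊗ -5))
((-5 ⊕ 7) ⊗ (-4 ⊗ -5)) = -14

Expand innermost to outermost. Recall ⊕ takes the minimum of its arguments and ⊗ takes their sum. Working out the expression ((-5 ⊕ 7) ⊗ (-4 ⊗ -5)) gives -14.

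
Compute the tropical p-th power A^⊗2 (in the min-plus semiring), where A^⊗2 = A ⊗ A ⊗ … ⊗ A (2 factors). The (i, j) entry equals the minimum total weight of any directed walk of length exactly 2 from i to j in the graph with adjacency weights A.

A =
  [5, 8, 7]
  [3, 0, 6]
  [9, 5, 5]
A^⊗2 =
  [10, 8, 12]
  [3, 0, 6]
  [8, 5, 10]

Each entry (A^⊗2)_ij equals the minimum over all length-2 walks i = v_0 → v_1 → … → v_2 = j of Σ_t A[v_t][v_{t+1}]. For example, for (i, j) = (0, 2) we minimise over 3 possible intermediate vertex sequences; the minimum is 12, attained along the walk 0 → 0 → 2.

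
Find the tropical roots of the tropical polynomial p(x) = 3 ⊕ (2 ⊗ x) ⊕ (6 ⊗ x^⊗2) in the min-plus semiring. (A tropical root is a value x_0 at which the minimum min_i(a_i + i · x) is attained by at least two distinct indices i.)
Roots: {-4, 1}

Each tropical root is a break point of the lower envelope of the lines y = a_i + i · x (there are 3 lines, with slopes 0, 1, ..., 2). Only the lines that attain the minimum somewhere contribute to roots; other lines are dominated. Here the surviving (envelope) indices are i = 2, i = 1, i = 0.
Intersections between consecutive envelope lines give the roots: for adjacent envelope indices i < j the intersection is x = (a_i − a_j) / (j − i). Reading off the sorted break points: {-4, 1}.
Verification: at each break x_0, at least two indices attain the minimum of min_i(a_i + i · x_0).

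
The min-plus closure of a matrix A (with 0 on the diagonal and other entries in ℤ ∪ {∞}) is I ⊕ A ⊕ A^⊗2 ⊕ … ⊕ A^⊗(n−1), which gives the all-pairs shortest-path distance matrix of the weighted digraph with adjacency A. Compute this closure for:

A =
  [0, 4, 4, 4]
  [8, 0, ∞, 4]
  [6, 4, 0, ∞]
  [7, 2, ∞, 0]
Closure =
  [0, 4, 4, 4]
  [8, 0, 12, 4]
  [6, 4, 0, 8]
  [7, 2, 11, 0]

This is the Floyd-Warshall all-pairs shortest-path computation. For each intermediate vertex k = 0, 1, …, 3, update dist[i][j] ← min(dist[i][j], dist[i][k] + dist[k][j]). The final matrix gives, for each (i, j), the minimum total weight of any directed path from i to j (possibly empty when i = j).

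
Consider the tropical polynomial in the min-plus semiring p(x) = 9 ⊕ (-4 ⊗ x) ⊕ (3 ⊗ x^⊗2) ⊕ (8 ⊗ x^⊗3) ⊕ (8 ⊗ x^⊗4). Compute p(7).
p(7) = 3

A tropical monomial a ⊗ x^⊗i evaluates to a + i · x. Evaluating each term at x = 7:
  Term 0 contributes 9 + 0 · 7 = 9
  Term 1 contributes -4 + 1 · 7 = 3
  Term 2 contributes 3 + 2 · 7 = 17
  Term 3 contributes 8 + 3 · 7 = 29
  Term 4 contributes 8 + 4 · 7 = 36
p(7) = ⊕ of these = min[9, 3, 17, 29, 36] = 3.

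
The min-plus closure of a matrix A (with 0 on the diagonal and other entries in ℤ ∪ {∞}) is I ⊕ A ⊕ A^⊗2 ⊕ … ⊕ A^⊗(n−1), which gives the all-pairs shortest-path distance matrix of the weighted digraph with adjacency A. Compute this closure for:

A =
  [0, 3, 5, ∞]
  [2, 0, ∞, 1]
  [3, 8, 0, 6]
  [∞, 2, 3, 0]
Closure =
  [0, 3, 5, 4]
  [2, 0, 4, 1]
  [3, 6, 0, 6]
  [4, 2, 3, 0]

This is the Floyd-Warshall all-pairs shortest-path computation. For each intermediate vertex k = 0, 1, …, 3, update dist[i][j] ← min(dist[i][j], dist[i][k] + dist[k][j]). The final matrix gives, for each (i, j), the minimum total weight of any directed path from i to j (possibly empty when i = j).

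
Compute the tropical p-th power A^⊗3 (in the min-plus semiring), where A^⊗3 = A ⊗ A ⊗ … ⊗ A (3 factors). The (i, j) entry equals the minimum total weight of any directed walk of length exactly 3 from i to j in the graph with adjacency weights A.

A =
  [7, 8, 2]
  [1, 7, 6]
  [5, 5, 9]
A^⊗3 =
  [8, 14, 9]
  [8, 8, 10]
  [12, 12, 8]

Each entry (A^⊗3)_ij equals the minimum over all length-3 walks i = v_0 → v_1 → … → v_3 = j of Σ_t A[v_t][v_{t+1}]. For example, for (i, j) = (0, 2) we minimise over 9 possible intermediate vertex sequences; the minimum is 9, attained along the walk 0 → 2 → 0 → 2.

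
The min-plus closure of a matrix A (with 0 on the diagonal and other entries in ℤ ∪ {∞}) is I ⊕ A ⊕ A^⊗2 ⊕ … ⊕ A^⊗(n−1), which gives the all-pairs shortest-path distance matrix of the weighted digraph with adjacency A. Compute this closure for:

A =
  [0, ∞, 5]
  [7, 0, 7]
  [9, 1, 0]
Closure =
  [0, 6, 5]
  [7, 0, 7]
  [8, 1, 0]

This is the Floyd-Warshall all-pairs shortest-path computation. For each intermediate vertex k = 0, 1, …, 2, update dist[i][j] ← min(dist[i][j], dist[i][k] + dist[k][j]). The final matrix gives, for each (i, j), the minimum total weight of any directed path from i to j (possibly empty when i = j).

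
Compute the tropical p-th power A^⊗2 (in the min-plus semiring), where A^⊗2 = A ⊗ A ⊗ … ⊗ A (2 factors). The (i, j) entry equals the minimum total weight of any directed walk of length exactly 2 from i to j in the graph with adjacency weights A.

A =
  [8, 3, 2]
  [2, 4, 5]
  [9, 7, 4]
A^⊗2 =
  [5, 7, 6]
  [6, 5, 4]
  [9, 11, 8]

Each entry (A^⊗2)_ij equals the minimum over all length-2 walks i = v_0 → v_1 → … → v_2 = j of Σ_t A[v_t][v_{t+1}]. For example, for (i, j) = (0, 2) we minimise over 3 possible intermediate vertex sequences; the minimum is 6, attained along the walk 0 → 2 → 2.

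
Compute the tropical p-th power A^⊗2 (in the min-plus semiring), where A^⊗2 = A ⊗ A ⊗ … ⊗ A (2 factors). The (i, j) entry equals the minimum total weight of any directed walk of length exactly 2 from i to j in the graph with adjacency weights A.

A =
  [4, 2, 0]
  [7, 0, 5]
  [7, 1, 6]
A^⊗2 =
  [7, 1, 4]
  [7, 0, 5]
  [8, 1, 6]

Each entry (A^⊗2)_ij equals the minimum over all length-2 walks i = v_0 → v_1 → … → v_2 = j of Σ_t A[v_t][v_{t+1}]. For example, for (i, j) = (0, 2) we minimise over 3 possible intermediate vertex sequences; the minimum is 4, attained along the walk 0 → 0 → 2.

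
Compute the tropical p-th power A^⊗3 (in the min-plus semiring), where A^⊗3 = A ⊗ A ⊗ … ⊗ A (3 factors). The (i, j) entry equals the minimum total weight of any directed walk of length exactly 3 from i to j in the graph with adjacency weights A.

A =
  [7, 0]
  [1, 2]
A^⊗3 =
  [3, 1]
  [2, 3]

Each entry (A^⊗3)_ij equals the minimum over all length-3 walks i = v_0 → v_1 → … → v_3 = j of Σ_t A[v_t][v_{t+1}]. For example, for (i, j) = (0, 1) we minimise over 4 possible intermediate vertex sequences; the minimum is 1, attained along the walk 0 → 1 → 0 → 1.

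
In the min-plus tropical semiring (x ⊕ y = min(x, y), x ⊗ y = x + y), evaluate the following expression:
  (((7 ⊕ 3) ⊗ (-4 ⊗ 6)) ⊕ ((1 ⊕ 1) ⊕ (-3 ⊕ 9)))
(((7 ⊕ 3) ⊗ (-4 ⊗ 6)) ⊕ ((1 ⊕ 1) ⊕ (-3 ⊕ 9))) = -3

Expand innermost to outermost. Recall ⊕ takes the minimum of its arguments and ⊗ takes their sum. Working out the expression (((7 ⊕ 3) ⊗ (-4 ⊗ 6)) ⊕ ((1 ⊕ 1) ⊕ (-3 ⊕ 9))) gives -3.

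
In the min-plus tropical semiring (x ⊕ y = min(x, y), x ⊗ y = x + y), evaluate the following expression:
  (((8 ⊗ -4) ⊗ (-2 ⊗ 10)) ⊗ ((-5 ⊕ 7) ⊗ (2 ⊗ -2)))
(((8 ⊗ -4) ⊗ (-2 ⊗ 10)) ⊗ ((-5 ⊕ 7) ⊗ (2 ⊗ -2))) = 7

Expand innermost to outermost. Recall ⊕ takes the minimum of its arguments and ⊗ takes their sum. Working out the expression (((8 ⊗ -4) ⊗ (-2 ⊗ 10)) ⊗ ((-5 ⊕ 7) ⊗ (2 ⊗ -2))) gives 7.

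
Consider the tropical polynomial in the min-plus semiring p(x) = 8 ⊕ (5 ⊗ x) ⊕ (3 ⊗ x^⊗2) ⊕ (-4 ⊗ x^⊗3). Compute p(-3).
p(-3) = -13

A tropical monomial a ⊗ x^⊗i evaluates to a + i · x. Evaluating each term at x = -3:
  Term 0 contributes 8 + 0 · -3 = 8
  Term 1 contributes 5 + 1 · -3 = 2
  Term 2 contributes 3 + 2 · -3 = -3
  Term 3 contributes -4 + 3 · -3 = -13
p(-3) = ⊕ of these = min[8, 2, -3, -13] = -13.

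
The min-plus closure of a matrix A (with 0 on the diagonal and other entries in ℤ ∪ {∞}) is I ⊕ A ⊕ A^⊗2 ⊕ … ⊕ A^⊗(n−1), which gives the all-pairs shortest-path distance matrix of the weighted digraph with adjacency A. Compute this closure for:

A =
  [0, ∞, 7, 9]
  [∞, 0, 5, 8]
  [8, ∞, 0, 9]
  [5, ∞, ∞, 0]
Closure =
  [0, ∞, 7, 9]
  [13, 0, 5, 8]
  [8, ∞, 0, 9]
  [5, ∞, 12, 0]

This is the Floyd-Warshall all-pairs shortest-path computation. For each intermediate vertex k = 0, 1, …, 3, update dist[i][j] ← min(dist[i][j], dist[i][k] + dist[k][j]). The final matrix gives, for each (i, j), the minimum total weight of any directed path from i to j (possibly empty when i = j).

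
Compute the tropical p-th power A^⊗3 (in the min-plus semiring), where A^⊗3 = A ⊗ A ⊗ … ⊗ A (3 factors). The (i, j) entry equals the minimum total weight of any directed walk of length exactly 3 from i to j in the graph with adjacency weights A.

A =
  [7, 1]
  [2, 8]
A^⊗3 =
  [10, 4]
  [5, 10]

Each entry (A^⊗3)_ij equals the minimum over all length-3 walks i = v_0 → v_1 → … → v_3 = j of Σ_t A[v_t][v_{t+1}]. For example, for (i, j) = (0, 1) we minimise over 4 possible intermediate vertex sequences; the minimum is 4, attained along the walk 0 → 1 → 0 → 1.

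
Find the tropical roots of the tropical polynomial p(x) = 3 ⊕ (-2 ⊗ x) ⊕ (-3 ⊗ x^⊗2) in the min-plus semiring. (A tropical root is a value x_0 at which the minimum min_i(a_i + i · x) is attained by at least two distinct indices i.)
Roots: {1, 5}

Each tropical root is a break point of the lower envelope of the lines y = a_i + i · x (there are 3 lines, with slopes 0, 1, ..., 2). Only the lines that attain the minimum somewhere contribute to roots; other lines are dominated. Here the surviving (envelope) indices are i = 2, i = 1, i = 0.
Intersections between consecutive envelope lines give the roots: for adjacent envelope indices i < j the intersection is x = (a_i − a_j) / (j − i). Reading off the sorted break points: {1, 5}.
Verification: at each break x_0, at least two indices attain the minimum of min_i(a_i + i · x_0).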